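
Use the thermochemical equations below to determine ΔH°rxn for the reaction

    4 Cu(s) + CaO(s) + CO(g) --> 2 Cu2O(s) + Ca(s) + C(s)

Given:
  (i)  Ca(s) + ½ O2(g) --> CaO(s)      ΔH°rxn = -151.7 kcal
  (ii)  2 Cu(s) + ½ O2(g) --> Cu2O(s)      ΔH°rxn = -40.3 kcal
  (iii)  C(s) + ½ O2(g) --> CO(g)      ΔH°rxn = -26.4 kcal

ΔH°rxn = 97.5 kcal

(i) reversed (CaO(s) must end up as a reactant): +151.7 kcal
(ii) × 2 (scale by 2 for the 2 Cu2O(s)): (2)·(-40.3) = -80.6 kcal
(iii) reversed (CO(g) must end up as a reactant): +26.4 kcal
Combining the equations, ΔH°rxn = (-1)·(-151.7) + (2)·(-40.3) + (-1)·(-26.4) = 97.5 kcal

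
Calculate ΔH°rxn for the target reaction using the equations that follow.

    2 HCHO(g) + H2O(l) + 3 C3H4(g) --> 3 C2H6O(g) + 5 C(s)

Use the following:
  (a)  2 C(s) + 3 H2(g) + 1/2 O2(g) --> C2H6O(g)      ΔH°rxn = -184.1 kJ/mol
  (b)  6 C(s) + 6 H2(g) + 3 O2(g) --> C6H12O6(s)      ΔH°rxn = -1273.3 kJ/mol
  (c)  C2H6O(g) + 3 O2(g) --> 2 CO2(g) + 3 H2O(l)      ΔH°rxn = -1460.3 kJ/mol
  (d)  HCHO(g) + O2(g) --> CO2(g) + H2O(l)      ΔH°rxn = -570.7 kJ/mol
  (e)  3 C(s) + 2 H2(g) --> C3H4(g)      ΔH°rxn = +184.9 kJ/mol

(a) × 2: (2)·(-184.1) = -368.2 kJ/mol
(b): not needed.
(c) reversed: +1460.3 kJ/mol
(d) × 2: (2)·(-570.7) = -1141.4 kJ/mol
(e) reversed and × 3: (-3)·(+184.9) = -554.7 kJ/mol
ΔH°rxn = (2)·(-184.1) + (-1)·(-1460.3) + (2)·(-570.7) + (-3)·(+184.9) = -604.0 kJ/mol

ΔH°rxn = -604.0 kJ/mol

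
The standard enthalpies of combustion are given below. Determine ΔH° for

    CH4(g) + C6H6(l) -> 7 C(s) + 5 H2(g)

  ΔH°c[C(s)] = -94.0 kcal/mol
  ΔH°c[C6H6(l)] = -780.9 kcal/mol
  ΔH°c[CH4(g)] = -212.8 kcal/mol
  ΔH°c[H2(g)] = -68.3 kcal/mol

Using ΔH = Σ nΔHc°(reactants) − Σ nΔHc°(products):
= [1·(-212.8) + 1·(-780.9)] − [7·(-94.0) + 5·(-68.3)]
= 5.8 kcal/mol

ΔH° = 5.8 kcal/mol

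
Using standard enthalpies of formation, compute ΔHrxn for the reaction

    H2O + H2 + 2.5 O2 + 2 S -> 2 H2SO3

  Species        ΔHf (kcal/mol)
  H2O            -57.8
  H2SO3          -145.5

ΔHrxn = -233.2 kcal/mol

Products: 2·(-145.5) = -291.0
Reactants: 1·(-57.8) + 1·(+0.0) + 5/2·(+0.0) + 2·(+0.0) = -57.8
ΔHrxn = (-291.0) − (-57.8) = -233.2 kcal/mol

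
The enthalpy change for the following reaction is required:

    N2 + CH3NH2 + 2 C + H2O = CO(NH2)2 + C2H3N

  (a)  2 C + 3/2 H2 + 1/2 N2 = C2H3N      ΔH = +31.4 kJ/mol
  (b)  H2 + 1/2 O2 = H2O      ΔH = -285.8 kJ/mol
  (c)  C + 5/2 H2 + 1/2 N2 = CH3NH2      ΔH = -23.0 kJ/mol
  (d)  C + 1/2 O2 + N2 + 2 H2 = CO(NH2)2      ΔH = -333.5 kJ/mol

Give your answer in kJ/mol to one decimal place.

ΔH = 6.7 kJ/mol

(a) as written: +31.4 kJ/mol
(b) reversed: +285.8 kJ/mol
(c) reversed: +23.0 kJ/mol
(d) as written: -333.5 kJ/mol
Summing the manipulated equations, ΔH = (1)·(+31.4) + (-1)·(-285.8) + (-1)·(-23.0) + (1)·(-333.5) = 6.7 kJ/mol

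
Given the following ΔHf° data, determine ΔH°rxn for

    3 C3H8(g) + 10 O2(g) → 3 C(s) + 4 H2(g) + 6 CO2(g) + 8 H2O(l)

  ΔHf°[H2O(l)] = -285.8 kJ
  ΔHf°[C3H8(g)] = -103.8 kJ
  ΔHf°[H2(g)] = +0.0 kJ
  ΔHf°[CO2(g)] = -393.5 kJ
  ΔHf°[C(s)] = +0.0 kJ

ΔH°rxn = -4336.0 kJ

Products: 3·(+0.0) + 4·(+0.0) + 6·(-393.5) + 8·(-285.8) = -4647.4
Reactants: 3·(-103.8) + 10·(+0.0) = -311.4
ΔH°rxn = (-4647.4) − (-311.4) = -4336.0 kJ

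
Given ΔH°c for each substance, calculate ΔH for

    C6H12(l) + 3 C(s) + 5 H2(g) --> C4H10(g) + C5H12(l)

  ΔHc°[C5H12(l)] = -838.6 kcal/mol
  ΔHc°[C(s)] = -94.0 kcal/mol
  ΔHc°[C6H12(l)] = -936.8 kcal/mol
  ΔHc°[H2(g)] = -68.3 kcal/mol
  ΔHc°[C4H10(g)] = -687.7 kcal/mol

ΔH = -34.0 kcal/mol

With combustion enthalpies, reactants minus products:
= [1·(-936.8) + 3·(-94.0) + 5·(-68.3)] − [1·(-687.7) + 1·(-838.6)]
= -34.0 kcal/mol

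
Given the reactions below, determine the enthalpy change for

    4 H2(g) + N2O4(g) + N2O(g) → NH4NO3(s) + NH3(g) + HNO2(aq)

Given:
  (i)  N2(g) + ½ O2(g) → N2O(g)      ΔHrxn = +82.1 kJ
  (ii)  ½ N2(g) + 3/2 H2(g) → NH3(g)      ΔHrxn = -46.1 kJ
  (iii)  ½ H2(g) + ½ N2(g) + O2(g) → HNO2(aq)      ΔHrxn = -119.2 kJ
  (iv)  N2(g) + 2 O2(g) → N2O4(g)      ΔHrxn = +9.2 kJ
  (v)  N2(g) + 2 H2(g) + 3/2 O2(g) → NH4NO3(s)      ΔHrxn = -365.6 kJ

ΔHrxn = -622.2 kJ

(i) reversed (N2O(g) must end up as a reactant): -82.1 kJ
(ii) as written (NH3(g) already on the product side): -46.1 kJ
(iii) as written (HNO2(aq) already on the product side): -119.2 kJ
(iv) reversed (reverse to put N2O4(g) on the reactant side): -9.2 kJ
(v) as written (NH4NO3(s) already on the product side): -365.6 kJ
ΔHrxn = (-1)·(+82.1) + (1)·(-46.1) + (1)·(-119.2) + (-1)·(+9.2) + (1)·(-365.6) = -622.2 kJ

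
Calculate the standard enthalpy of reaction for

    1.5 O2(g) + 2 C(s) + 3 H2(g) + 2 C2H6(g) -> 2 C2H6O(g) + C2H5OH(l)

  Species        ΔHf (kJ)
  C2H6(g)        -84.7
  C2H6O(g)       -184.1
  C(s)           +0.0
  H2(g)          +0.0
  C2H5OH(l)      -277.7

ΔH°rxn = Σ nΔHf°(products) − Σ nΔHf°(reactants).
Products: 2·(-184.1) + 1·(-277.7) = -645.9
Reactants: 3/2·(+0.0) + 2·(+0.0) + 3·(+0.0) + 2·(-84.7) = -169.4
ΔHrxn = (-645.9) − (-169.4) = -476.5 kJ

ΔHrxn = -476.5 kJ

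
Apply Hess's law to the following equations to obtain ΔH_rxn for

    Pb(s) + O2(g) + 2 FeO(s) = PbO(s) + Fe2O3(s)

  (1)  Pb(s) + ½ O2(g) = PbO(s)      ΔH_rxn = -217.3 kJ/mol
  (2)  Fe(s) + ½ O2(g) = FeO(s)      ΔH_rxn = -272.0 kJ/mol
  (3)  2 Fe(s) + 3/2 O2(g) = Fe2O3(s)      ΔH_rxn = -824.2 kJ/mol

(1) as written (PbO(s) already on the product side): -217.3 kJ/mol
(2) reversed and × 2 (FeO(s) must end up as a reactant; scale by 2 for the 2 FeO(s)): (-2)·(-272.0) = +544.0 kJ/mol
(3) as written (Fe2O3(s) already on the product side): -824.2 kJ/mol
ΔH_rxn = (1)·(-217.3) + (-2)·(-272.0) + (1)·(-824.2) = -497.5 kJ/mol

ΔH_rxn = -497.5 kJ/mol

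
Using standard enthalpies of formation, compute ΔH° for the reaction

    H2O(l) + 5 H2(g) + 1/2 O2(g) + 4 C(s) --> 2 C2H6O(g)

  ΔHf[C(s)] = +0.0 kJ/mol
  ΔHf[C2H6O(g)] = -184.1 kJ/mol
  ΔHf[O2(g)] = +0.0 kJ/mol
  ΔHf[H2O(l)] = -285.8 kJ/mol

Products: 2·(-184.1) = -368.2
Reactants: 1·(-285.8) + 5·(+0.0) + 1/2·(+0.0) + 4·(+0.0) = -285.8
ΔH° = (-368.2) − (-285.8) = -82.4 kJ/mol

ΔH° = -82.4 kJ/mol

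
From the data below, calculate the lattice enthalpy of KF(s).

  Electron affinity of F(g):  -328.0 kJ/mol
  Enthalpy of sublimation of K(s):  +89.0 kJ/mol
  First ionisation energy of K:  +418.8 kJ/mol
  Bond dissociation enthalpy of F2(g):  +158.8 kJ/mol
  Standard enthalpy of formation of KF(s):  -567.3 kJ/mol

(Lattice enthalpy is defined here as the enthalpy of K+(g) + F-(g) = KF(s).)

U = -826.5 kJ/mol

ΔHf° = 1·ΔHsub + 1·(ΣIE) + 1/2·D(F2) + 1·EA + U
-567.3 = 1·(+89.0) + 1·(+418.8) + 1/2·(+158.8) + 1·(-328.0) + U
U = -567.3 − (+259.2) = -826.5 kJ/mol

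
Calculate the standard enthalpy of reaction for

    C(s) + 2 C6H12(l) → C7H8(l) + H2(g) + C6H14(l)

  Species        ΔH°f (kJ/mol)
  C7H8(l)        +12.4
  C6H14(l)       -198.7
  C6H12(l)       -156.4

ΔH_rxn = 126.5 kJ/mol

ΔH°rxn = Σ nΔHf°(products) − Σ nΔHf°(reactants).
Products: 1·(+12.4) + 1·(+0.0) + 1·(-198.7) = -186.3
Reactants: 1·(+0.0) + 2·(-156.4) = -312.8
ΔH_rxn = (-186.3) − (-312.8) = 126.5 kJ/mol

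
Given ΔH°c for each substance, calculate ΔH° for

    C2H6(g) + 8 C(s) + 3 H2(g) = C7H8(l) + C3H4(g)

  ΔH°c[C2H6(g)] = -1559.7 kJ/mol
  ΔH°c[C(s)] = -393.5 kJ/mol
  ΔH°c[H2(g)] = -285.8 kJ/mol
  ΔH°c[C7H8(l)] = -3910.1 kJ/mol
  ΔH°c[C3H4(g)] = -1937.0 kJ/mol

ΔH° = 282.0 kJ/mol

With combustion enthalpies, reactants minus products:
= [1·(-1559.7) + 8·(-393.5) + 3·(-285.8)] − [1·(-3910.1) + 1·(-1937.0)]
= 282.0 kJ/mol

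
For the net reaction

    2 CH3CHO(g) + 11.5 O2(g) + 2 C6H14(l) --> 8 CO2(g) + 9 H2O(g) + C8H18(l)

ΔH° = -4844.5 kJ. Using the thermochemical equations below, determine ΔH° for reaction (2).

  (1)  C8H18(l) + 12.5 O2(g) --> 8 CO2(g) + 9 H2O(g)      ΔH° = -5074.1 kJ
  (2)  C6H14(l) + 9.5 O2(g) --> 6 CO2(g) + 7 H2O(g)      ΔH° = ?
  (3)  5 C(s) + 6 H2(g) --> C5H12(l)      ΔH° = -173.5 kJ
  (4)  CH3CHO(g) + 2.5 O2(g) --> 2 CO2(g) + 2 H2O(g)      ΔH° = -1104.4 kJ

ΔH° = -3854.9 kJ

(1) reversed (reverse to put C8H18(l) on the product side): +5074.1 kJ
(2) × 2 (scale by 2 for the 2 C6H14(l)): contributes 2·x
(3): not needed (H2(g) appears nowhere else).
(4) × 2 (×2 to match 2 CH3CHO(g) in the target): (2)·(-1104.4) = -2208.8 kJ
-4844.5 = (+5074.1) + (-2208.8) + 2·x
x = (-4844.5 − (+2865.3)) / (2) = -3854.9 kJ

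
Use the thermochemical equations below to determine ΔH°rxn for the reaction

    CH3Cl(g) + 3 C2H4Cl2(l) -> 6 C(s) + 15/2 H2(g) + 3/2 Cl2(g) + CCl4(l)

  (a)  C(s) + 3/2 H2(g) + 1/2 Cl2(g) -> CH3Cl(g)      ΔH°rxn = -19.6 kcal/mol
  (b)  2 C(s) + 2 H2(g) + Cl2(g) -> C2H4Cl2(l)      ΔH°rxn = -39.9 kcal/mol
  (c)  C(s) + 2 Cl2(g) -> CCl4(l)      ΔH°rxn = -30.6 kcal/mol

(a) reversed (reverse to put CH3Cl(g) on the reactant side): +19.6 kcal/mol
(b) reversed and × 3 (reverse to put C2H4Cl2(l) on the reactant side; scale by 3 for the 3 C2H4Cl2(l)): (-3)·(-39.9) = +119.7 kcal/mol
(c) as written (CCl4(l) already on the product side): -30.6 kcal/mol
ΔH°rxn = (-1)·(-19.6) + (-3)·(-39.9) + (1)·(-30.6) = 108.7 kcal/mol

ΔH°rxn = 108.7 kcal/mol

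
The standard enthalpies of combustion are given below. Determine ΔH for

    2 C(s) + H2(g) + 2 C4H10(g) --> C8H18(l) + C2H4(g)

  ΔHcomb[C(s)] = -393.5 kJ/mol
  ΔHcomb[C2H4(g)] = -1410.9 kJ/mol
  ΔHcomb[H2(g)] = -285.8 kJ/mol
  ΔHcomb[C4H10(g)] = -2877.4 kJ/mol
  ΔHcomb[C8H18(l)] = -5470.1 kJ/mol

With combustion enthalpies, reactants minus products:
= [2·(-393.5) + 1·(-285.8) + 2·(-2877.4)] − [1·(-5470.1) + 1·(-1410.9)]
= 53.4 kJ/mol

ΔH = 53.4 kJ/mol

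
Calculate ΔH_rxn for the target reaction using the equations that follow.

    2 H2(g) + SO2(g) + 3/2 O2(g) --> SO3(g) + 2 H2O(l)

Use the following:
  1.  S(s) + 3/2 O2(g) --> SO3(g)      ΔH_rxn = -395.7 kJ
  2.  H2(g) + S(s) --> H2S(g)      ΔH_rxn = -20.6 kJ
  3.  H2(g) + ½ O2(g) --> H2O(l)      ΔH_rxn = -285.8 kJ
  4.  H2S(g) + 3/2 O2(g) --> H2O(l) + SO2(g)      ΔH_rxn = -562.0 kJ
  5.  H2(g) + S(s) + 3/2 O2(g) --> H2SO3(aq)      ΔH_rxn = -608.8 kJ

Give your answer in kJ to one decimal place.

ΔH_rxn = -670.5 kJ

eq. 1 as written (SO3(g) already on the product side): -395.7 kJ
eq. 2 reversed: +20.6 kJ
eq. 3 × 3: (3)·(-285.8) = -857.4 kJ
eq. 4 reversed (reverse to put SO2(g) on the reactant side): +562.0 kJ
eq. 5: not needed (H2SO3(aq) appears nowhere else).
By Hess's law, ΔH_rxn = (-395.7) + (+20.6) + (-857.4) + (+562.0) = -670.5 kJ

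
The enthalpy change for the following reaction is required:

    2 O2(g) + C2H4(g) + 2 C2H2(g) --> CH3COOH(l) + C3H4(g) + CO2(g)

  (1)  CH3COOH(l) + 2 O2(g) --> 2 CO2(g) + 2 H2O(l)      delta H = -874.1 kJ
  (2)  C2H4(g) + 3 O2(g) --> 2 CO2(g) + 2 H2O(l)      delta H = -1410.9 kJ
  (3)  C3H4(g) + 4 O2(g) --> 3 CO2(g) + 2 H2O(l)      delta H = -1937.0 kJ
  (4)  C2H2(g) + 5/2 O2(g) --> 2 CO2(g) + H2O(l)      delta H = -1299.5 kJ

(1) reversed (reverse to put CH3COOH(l) on the product side): +874.1 kJ
(2) as written (C2H4(g) already on the reactant side): -1410.9 kJ
(3) reversed (reverse to put C3H4(g) on the product side): +1937.0 kJ
(4) × 2 (×2 to match 2 C2H2(g) in the target): (2)·(-1299.5) = -2599.0 kJ
By Hess's law, delta H = (-1)·(-874.1) + (1)·(-1410.9) + (-1)·(-1937.0) + (2)·(-1299.5) = -1198.8 kJ

delta H = -1198.8 kJ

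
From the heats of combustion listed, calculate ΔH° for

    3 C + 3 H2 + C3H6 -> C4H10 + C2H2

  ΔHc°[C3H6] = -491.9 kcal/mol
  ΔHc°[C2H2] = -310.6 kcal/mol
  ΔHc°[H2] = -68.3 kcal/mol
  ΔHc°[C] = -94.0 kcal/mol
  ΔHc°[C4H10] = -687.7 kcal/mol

With combustion enthalpies, reactants minus products:
= [3·(-94.0) + 3·(-68.3) + 1·(-491.9)] − [1·(-687.7) + 1·(-310.6)]
= 19.5 kcal/mol

ΔH° = 19.5 kcal/mol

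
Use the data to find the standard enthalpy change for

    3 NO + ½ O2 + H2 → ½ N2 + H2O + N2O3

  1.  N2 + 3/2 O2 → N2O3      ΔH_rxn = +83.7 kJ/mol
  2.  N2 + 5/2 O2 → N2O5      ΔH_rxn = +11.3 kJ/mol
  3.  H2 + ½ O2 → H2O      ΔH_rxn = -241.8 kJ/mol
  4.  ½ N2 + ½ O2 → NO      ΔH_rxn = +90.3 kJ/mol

ΔH_rxn = -429.0 kJ/mol

eq. 1 as written: +83.7 kJ/mol
eq. 2: not needed.
eq. 3 as written: -241.8 kJ/mol
eq. 4 reversed and × 3: (-3)·(+90.3) = -270.9 kJ/mol
ΔH_rxn = (+83.7) + (-241.8) + (-270.9) = -429.0 kJ/mol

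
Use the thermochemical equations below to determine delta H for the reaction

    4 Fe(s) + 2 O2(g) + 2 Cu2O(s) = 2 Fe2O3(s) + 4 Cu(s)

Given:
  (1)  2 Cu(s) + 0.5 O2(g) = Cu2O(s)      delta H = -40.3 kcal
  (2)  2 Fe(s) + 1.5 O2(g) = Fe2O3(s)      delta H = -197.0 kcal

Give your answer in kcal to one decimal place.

(1) reversed and × 2: (-2)·(-40.3) = +80.6 kcal
(2) × 2: (2)·(-197.0) = -394.0 kcal
delta H = (+80.6) + (-394.0) = -313.4 kcal

delta H = -313.4 kcal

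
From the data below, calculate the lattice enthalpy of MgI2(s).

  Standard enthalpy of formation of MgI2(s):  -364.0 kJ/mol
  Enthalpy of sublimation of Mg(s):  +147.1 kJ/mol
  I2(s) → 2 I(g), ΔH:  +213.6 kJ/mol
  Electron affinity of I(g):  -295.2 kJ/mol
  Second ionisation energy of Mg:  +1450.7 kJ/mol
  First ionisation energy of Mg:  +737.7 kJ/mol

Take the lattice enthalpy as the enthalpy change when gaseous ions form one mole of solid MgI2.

U = -2322.7 kJ/mol

ΔHf° = 1·ΔHsub + 1·(ΣIE) + 1·D(I2) + 2·EA + U
-364.0 = 1·(+147.1) + 1·(+2188.4) + 1·(+213.6) + 2·(-295.2) + U
U = -364.0 − (+1958.7) = -2322.7 kJ/mol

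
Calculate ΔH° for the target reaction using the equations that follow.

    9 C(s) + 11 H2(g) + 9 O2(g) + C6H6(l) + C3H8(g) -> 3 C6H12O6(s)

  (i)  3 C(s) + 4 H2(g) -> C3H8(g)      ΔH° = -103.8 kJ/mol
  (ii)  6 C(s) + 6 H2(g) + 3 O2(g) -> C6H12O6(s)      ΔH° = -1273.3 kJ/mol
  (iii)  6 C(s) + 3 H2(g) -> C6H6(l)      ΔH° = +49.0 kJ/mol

ΔH° = -3765.1 kJ/mol

(i) reversed (reverse to put C3H8(g) on the reactant side): +103.8 kJ/mol
(ii) × 3 (×3 to match 3 C6H12O6(s) in the target): (3)·(-1273.3) = -3819.9 kJ/mol
(iii) reversed (reverse to put C6H6(l) on the reactant side): -49.0 kJ/mol
Since enthalpy is a state function, ΔH° = (-1)·(-103.8) + (3)·(-1273.3) + (-1)·(+49.0) = -3765.1 kJ/mol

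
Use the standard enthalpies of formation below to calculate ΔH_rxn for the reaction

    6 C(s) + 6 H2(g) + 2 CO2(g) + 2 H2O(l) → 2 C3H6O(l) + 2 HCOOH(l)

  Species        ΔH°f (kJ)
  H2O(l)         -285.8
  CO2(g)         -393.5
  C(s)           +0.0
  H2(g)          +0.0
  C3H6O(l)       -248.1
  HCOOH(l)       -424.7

ΔH_rxn = 13.0 kJ

ΔH°rxn = Σ nΔHf°(products) − Σ nΔHf°(reactants).
Products: 2·(-248.1) + 2·(-424.7) = -1345.6
Reactants: 6·(+0.0) + 6·(+0.0) + 2·(-393.5) + 2·(-285.8) = -1358.6
ΔH_rxn = (-1345.6) − (-1358.6) = 13.0 kJ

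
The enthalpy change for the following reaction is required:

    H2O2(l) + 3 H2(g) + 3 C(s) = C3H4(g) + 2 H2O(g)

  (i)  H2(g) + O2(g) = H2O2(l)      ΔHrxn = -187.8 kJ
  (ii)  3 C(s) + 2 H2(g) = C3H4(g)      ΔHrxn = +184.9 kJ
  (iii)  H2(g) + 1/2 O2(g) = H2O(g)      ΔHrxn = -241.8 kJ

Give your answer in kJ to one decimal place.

ΔHrxn = -110.9 kJ

(i) reversed: +187.8 kJ
(ii) as written: +184.9 kJ
(iii) × 2: (2)·(-241.8) = -483.6 kJ
ΔHrxn = (+187.8) + (+184.9) + (-483.6) = -110.9 kJ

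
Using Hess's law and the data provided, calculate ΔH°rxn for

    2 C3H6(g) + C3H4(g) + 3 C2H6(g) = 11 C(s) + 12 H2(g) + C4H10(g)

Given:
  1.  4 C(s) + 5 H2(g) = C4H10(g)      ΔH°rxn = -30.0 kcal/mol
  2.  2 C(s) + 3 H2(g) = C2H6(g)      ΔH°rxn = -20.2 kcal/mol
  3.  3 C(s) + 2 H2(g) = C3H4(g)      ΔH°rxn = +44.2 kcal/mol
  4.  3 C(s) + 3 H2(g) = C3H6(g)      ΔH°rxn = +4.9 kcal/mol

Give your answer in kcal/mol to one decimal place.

ΔH°rxn = -23.4 kcal/mol

eq. 1 as written: -30.0 kcal/mol
eq. 2 reversed and × 3: (-3)·(-20.2) = +60.6 kcal/mol
eq. 3 reversed: -44.2 kcal/mol
eq. 4 reversed and × 2: (-2)·(+4.9) = -9.8 kcal/mol
By Hess's law, ΔH°rxn = (1)·(-30.0) + (-3)·(-20.2) + (-1)·(+44.2) + (-2)·(+4.9) = -23.4 kcal/mol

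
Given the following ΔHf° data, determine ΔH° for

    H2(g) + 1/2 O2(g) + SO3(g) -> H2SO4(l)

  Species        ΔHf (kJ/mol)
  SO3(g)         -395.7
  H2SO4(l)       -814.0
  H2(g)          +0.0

ΔH° = -418.3 kJ/mol

Products: 1·(-814.0) = -814.0
Reactants: 1·(+0.0) + 1/2·(+0.0) + 1·(-395.7) = -395.7
ΔH° = (-814.0) − (-395.7) = -418.3 kJ/mol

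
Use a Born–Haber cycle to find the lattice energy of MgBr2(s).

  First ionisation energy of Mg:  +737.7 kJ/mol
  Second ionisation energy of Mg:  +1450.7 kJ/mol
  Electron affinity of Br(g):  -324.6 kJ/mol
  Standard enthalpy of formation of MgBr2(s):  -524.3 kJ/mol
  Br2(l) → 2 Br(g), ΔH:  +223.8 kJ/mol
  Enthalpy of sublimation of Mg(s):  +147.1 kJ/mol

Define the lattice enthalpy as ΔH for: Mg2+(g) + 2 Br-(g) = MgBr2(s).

U = -2434.4 kJ/mol

ΔHf° = 1·ΔHsub + 1·(ΣIE) + 1·D(Br2) + 2·EA + U
-524.3 = 1·(+147.1) + 1·(+2188.4) + 1·(+223.8) + 2·(-324.6) + U
U = -524.3 − (+1910.1) = -2434.4 kJ/mol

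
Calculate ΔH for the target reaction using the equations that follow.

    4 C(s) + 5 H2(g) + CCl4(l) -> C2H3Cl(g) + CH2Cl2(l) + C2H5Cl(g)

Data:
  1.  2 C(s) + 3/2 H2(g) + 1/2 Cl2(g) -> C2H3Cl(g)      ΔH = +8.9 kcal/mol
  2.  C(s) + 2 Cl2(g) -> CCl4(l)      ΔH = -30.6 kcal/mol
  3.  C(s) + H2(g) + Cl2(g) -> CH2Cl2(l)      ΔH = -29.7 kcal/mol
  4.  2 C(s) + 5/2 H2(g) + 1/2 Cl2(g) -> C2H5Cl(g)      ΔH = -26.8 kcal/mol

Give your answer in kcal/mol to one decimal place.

ΔH = -17.0 kcal/mol

eq. 1 as written (C2H3Cl(g) already on the product side): +8.9 kcal/mol
eq. 2 reversed (CCl4(l) must end up as a reactant): +30.6 kcal/mol
eq. 3 as written (CH2Cl2(l) already on the product side): -29.7 kcal/mol
eq. 4 as written (C2H5Cl(g) already on the product side): -26.8 kcal/mol
ΔH = (1)·(+8.9) + (-1)·(-30.6) + (1)·(-29.7) + (1)·(-26.8) = -17.0 kcal/mol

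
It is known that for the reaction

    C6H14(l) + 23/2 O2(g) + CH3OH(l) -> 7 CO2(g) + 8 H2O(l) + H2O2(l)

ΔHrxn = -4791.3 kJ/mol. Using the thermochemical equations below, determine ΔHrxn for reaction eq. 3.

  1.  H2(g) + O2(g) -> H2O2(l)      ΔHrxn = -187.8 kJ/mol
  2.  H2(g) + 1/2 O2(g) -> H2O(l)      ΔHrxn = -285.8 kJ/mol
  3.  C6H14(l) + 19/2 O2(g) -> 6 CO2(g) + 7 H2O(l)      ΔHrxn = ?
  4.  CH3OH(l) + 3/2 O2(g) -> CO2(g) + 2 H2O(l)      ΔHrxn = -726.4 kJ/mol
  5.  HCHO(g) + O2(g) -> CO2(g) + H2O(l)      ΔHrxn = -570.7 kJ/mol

ΔHrxn = -4162.9 kJ/mol

eq. 1 as written (H2O2(l) already on the product side): -187.8 kJ/mol
eq. 2 reversed: +285.8 kJ/mol
eq. 3 as written (C6H14(l) already on the reactant side): contributes x
eq. 4 as written (CH3OH(l) already on the reactant side): -726.4 kJ/mol
eq. 5: not needed (HCHO(g) appears nowhere else).
-4791.3 = (-187.8) + (+285.8) + (-726.4) + x
x = (-4791.3 − (-628.4)) / (1) = -4162.9 kJ/mol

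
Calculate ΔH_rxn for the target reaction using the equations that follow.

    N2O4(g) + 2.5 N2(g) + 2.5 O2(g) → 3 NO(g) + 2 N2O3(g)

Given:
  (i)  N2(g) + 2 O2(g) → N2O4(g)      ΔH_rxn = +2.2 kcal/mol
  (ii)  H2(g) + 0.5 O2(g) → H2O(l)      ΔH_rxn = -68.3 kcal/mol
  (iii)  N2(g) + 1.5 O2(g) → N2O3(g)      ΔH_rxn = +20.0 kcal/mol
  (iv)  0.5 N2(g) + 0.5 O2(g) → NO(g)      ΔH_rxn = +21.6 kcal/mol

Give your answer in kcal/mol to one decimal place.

ΔH_rxn = 102.6 kcal/mol

(i) reversed: -2.2 kcal/mol
(ii): not needed.
(iii) × 2: (2)·(+20.0) = +40.0 kcal/mol
(iv) × 3: (3)·(+21.6) = +64.8 kcal/mol
By Hess's law, ΔH_rxn = (-2.2) + (+40.0) + (+64.8) = 102.6 kcal/mol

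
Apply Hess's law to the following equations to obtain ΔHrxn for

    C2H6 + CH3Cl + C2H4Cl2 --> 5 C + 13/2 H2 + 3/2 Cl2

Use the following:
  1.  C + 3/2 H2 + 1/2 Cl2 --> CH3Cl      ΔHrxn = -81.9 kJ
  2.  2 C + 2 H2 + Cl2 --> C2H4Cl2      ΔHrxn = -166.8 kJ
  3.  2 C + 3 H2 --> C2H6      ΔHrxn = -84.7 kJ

ΔHrxn = 333.4 kJ

eq. 1 reversed (CH3Cl must end up as a reactant): +81.9 kJ
eq. 2 reversed (C2H4Cl2 must end up as a reactant): +166.8 kJ
eq. 3 reversed (C2H6 must end up as a reactant): +84.7 kJ
Since enthalpy is a state function, ΔHrxn = (-1)·(-81.9) + (-1)·(-166.8) + (-1)·(-84.7) = 333.4 kJ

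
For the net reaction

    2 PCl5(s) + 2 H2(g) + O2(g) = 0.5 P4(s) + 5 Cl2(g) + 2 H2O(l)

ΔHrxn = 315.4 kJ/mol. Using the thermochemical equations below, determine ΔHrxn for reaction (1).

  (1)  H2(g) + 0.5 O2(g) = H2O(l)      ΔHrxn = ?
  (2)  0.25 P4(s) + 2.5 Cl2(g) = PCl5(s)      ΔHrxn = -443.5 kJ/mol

ΔHrxn = -285.8 kJ/mol

(1) × 2: contributes 2·x
(2) reversed and × 2: (-2)·(-443.5) = +887.0 kJ/mol
+315.4 = (+887.0) + 2·x
x = (+315.4 − (+887.0)) / (2) = -285.8 kJ/mol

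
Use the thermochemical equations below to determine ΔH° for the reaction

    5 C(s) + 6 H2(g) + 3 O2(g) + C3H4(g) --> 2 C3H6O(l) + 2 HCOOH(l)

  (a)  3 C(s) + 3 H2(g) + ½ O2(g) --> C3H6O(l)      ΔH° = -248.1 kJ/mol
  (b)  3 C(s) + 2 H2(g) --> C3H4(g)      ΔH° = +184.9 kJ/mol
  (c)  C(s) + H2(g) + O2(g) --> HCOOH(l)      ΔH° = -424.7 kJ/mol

(a) × 2: (2)·(-248.1) = -496.2 kJ/mol
(b) reversed: -184.9 kJ/mol
(c) × 2: (2)·(-424.7) = -849.4 kJ/mol
Combining the equations, ΔH° = (-496.2) + (-184.9) + (-849.4) = -1530.5 kJ/mol

ΔH° = -1530.5 kJ/mol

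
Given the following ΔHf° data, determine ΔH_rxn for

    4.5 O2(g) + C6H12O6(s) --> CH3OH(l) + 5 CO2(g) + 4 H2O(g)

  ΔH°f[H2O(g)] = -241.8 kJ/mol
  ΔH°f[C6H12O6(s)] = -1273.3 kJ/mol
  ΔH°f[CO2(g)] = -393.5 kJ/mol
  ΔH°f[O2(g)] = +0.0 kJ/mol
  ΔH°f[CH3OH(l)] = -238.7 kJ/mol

ΔH_rxn = -1900.1 kJ/mol

Products: 1·(-238.7) + 5·(-393.5) + 4·(-241.8) = -3173.4
Reactants: 9/2·(+0.0) + 1·(-1273.3) = -1273.3
ΔH_rxn = (-3173.4) − (-1273.3) = -1900.1 kJ/mol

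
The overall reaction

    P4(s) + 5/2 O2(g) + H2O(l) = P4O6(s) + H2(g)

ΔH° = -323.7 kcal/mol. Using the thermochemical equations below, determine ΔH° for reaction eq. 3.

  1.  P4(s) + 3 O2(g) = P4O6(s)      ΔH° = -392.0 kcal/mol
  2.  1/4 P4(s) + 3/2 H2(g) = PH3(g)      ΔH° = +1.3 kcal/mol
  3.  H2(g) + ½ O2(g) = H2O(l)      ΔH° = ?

eq. 1 as written: -392.0 kcal/mol
eq. 2: not needed.
eq. 3 reversed: contributes −x
-323.7 = (-392.0) − x
x = (-323.7 − (-392.0)) / (-1) = -68.3 kcal/mol

ΔH° = -68.3 kcal/mol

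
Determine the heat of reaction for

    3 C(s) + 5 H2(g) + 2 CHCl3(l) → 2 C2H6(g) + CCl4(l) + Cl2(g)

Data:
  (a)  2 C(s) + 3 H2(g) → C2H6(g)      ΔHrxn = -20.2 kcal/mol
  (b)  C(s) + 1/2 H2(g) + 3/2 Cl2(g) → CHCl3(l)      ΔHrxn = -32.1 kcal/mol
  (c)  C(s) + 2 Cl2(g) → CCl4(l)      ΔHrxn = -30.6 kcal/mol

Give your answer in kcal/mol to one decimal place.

ΔHrxn = -6.8 kcal/mol

(a) × 2 (scale by 2 for the 2 C2H6(g)): (2)·(-20.2) = -40.4 kcal/mol
(b) reversed and × 2 (reverse to put CHCl3(l) on the reactant side; scale by 2 for the 2 CHCl3(l)): (-2)·(-32.1) = +64.2 kcal/mol
(c) as written (CCl4(l) already on the product side): -30.6 kcal/mol
ΔHrxn = (2)·(-20.2) + (-2)·(-32.1) + (1)·(-30.6) = -6.8 kcal/mol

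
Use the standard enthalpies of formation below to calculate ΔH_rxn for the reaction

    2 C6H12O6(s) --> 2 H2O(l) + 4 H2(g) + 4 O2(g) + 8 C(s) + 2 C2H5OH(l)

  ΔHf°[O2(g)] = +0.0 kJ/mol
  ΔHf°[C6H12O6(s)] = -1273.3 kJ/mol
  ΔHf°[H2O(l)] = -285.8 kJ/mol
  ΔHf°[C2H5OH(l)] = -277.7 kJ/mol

ΔH_rxn = 1419.6 kJ/mol

Products: 2·(-285.8) + 4·(+0.0) + 4·(+0.0) + 8·(+0.0) + 2·(-277.7) = -1127.0
Reactants: 2·(-1273.3) = -2546.6
ΔH_rxn = (-1127.0) − (-2546.6) = 1419.6 kJ/mol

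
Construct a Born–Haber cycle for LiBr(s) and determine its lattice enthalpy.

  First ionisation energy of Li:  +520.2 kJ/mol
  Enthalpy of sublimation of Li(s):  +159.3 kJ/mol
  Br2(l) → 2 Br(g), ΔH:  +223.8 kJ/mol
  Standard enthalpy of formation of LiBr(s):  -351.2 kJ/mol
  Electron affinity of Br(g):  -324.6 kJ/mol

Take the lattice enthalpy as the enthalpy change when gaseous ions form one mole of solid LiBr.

ΔHf° = 1·ΔHsub + 1·(ΣIE) + 1/2·D(Br2) + 1·EA + U
-351.2 = 1·(+159.3) + 1·(+520.2) + 1/2·(+223.8) + 1·(-324.6) + U
U = -351.2 − (+466.8) = -818.0 kJ/mol

U = -818.0 kJ/mol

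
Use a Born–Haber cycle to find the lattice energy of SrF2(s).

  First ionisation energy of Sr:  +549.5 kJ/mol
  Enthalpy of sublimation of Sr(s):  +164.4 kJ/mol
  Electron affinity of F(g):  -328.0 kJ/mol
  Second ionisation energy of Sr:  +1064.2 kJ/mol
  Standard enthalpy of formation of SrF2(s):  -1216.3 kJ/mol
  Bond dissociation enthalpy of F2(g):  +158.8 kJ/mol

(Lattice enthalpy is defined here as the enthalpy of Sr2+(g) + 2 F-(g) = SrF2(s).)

ΔHf° = 1·ΔHsub + 1·(ΣIE) + 1·D(F2) + 2·EA + U
-1216.3 = 1·(+164.4) + 1·(+1613.7) + 1·(+158.8) + 2·(-328.0) + U
U = -1216.3 − (+1280.9) = -2497.2 kJ/mol

U = -2497.2 kJ/mol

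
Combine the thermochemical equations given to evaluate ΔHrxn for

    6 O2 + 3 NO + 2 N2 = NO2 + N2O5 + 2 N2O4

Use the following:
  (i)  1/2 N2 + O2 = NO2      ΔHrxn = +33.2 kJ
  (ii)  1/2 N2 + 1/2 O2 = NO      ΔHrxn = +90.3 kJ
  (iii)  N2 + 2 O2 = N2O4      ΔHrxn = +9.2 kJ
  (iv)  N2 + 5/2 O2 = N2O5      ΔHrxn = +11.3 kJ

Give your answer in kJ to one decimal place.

ΔHrxn = -208.0 kJ

(i) as written: +33.2 kJ
(ii) reversed and × 3: (-3)·(+90.3) = -270.9 kJ
(iii) × 2: (2)·(+9.2) = +18.4 kJ
(iv) as written: +11.3 kJ
ΔHrxn = (1)·(+33.2) + (-3)·(+90.3) + (2)·(+9.2) + (1)·(+11.3) = -208.0 kJ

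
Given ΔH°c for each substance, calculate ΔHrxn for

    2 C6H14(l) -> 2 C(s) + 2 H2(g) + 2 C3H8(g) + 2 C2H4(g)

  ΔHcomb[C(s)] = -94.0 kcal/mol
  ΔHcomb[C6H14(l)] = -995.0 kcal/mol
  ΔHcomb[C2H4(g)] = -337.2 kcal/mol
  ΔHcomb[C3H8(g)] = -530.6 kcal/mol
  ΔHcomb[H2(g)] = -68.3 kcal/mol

Using ΔH = Σ nΔHc°(reactants) − Σ nΔHc°(products):
= [2·(-995.0)] − [2·(-94.0) + 2·(-68.3) + 2·(-530.6) + 2·(-337.2)]
= 70.2 kcal/mol

ΔHrxn = 70.2 kcal/mol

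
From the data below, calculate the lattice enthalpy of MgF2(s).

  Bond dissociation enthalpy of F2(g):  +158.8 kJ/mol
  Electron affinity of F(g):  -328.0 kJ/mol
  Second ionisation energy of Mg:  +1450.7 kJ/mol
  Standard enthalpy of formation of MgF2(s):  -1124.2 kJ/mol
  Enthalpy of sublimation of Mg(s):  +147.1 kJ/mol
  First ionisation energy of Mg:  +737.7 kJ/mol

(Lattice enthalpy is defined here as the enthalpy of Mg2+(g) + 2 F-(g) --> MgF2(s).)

ΔHf° = 1·ΔHsub + 1·(ΣIE) + 1·D(F2) + 2·EA + U
-1124.2 = 1·(+147.1) + 1·(+2188.4) + 1·(+158.8) + 2·(-328.0) + U
U = -1124.2 − (+1838.3) = -2962.5 kJ/mol

U = -2962.5 kJ/mol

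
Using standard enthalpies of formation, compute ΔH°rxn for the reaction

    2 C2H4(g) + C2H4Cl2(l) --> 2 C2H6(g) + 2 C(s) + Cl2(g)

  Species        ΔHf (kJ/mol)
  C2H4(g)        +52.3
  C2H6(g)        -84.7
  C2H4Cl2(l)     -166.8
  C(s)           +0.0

ΔH°rxn = -107.2 kJ/mol

ΔH°rxn = Σ nΔHf°(products) − Σ nΔHf°(reactants).
Products: 2·(-84.7) + 2·(+0.0) + 1·(+0.0) = -169.4
Reactants: 2·(+52.3) + 1·(-166.8) = -62.2
ΔH°rxn = (-169.4) − (-62.2) = -107.2 kJ/mol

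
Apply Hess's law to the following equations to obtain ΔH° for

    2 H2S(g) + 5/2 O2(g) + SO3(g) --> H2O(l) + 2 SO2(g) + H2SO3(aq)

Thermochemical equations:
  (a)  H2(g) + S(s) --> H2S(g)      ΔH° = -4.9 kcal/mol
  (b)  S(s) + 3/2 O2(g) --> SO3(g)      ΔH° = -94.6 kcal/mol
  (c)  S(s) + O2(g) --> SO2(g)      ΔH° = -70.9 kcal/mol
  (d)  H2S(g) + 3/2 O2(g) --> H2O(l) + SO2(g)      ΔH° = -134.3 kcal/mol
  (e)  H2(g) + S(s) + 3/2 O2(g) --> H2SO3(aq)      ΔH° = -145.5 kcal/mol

ΔH° = -251.2 kcal/mol

(a) reversed: +4.9 kcal/mol
(b) reversed: +94.6 kcal/mol
(c) as written: -70.9 kcal/mol
(d) as written: -134.3 kcal/mol
(e) as written: -145.5 kcal/mol
Since enthalpy is a state function, ΔH° = (+4.9) + (+94.6) + (-70.9) + (-134.3) + (-145.5) = -251.2 kcal/mol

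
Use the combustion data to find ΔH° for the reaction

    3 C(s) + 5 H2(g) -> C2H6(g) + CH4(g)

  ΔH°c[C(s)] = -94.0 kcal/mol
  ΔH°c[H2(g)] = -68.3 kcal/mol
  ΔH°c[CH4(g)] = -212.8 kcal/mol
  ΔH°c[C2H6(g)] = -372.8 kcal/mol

ΔH° = -37.9 kcal/mol

Using ΔH = Σ nΔHc°(reactants) − Σ nΔHc°(products):
= [3·(-94.0) + 5·(-68.3)] − [1·(-372.8) + 1·(-212.8)]
= -37.9 kcal/mol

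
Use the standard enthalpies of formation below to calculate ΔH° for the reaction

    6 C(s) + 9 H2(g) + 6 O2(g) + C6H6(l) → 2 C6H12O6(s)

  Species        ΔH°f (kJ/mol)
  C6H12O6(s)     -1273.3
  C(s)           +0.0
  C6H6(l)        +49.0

ΔH° = -2595.6 kJ/mol

Products: 2·(-1273.3) = -2546.6
Reactants: 6·(+0.0) + 9·(+0.0) + 6·(+0.0) + 1·(+49.0) = +49.0
ΔH° = (-2546.6) − (+49.0) = -2595.6 kJ/mol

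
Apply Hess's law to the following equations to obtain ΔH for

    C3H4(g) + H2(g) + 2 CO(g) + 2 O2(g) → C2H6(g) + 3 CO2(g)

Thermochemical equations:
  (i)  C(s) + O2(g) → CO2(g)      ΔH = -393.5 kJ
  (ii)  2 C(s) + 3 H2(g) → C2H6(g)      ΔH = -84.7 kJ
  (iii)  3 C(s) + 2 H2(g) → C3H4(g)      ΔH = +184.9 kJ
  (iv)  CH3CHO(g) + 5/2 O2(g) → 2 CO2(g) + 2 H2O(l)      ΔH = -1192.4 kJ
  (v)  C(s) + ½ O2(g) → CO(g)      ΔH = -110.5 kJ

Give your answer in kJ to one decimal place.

(i) × 3: (3)·(-393.5) = -1180.5 kJ
(ii) as written: -84.7 kJ
(iii) reversed: -184.9 kJ
(iv): not needed.
(v) reversed and × 2: (-2)·(-110.5) = +221.0 kJ
Summing the manipulated equations, ΔH = (-1180.5) + (-84.7) + (-184.9) + (+221.0) = -1229.1 kJ

ΔH = -1229.1 kJ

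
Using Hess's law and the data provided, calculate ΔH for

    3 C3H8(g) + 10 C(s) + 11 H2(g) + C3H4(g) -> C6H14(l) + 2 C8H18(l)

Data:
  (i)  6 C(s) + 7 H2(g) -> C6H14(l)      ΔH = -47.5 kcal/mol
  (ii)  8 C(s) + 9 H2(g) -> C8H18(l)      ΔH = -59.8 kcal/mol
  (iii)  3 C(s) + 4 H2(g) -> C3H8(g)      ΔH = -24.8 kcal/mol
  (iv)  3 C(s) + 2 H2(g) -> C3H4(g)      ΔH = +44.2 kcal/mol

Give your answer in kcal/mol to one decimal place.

ΔH = -136.9 kcal/mol

(i) as written (C6H14(l) already on the product side): -47.5 kcal/mol
(ii) × 2 (scale by 2 for the 2 C8H18(l)): (2)·(-59.8) = -119.6 kcal/mol
(iii) reversed and × 3 (C3H8(g) must end up as a reactant; ×3 to match 3 C3H8(g) in the target): (-3)·(-24.8) = +74.4 kcal/mol
(iv) reversed (reverse to put C3H4(g) on the reactant side): -44.2 kcal/mol
ΔH = (1)·(-47.5) + (2)·(-59.8) + (-3)·(-24.8) + (-1)·(+44.2) = -136.9 kcal/mol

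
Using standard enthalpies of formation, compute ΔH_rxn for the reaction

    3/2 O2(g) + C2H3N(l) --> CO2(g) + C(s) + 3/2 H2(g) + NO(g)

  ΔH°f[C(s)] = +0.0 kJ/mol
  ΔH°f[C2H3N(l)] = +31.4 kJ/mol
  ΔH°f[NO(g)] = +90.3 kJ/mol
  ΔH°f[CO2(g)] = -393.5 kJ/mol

ΔH°rxn = Σ nΔHf°(products) − Σ nΔHf°(reactants).
Products: 1·(-393.5) + 1·(+0.0) + 3/2·(+0.0) + 1·(+90.3) = -303.2
Reactants: 3/2·(+0.0) + 1·(+31.4) = +31.4
ΔH_rxn = (-303.2) − (+31.4) = -334.6 kJ/mol

ΔH_rxn = -334.6 kJ/mol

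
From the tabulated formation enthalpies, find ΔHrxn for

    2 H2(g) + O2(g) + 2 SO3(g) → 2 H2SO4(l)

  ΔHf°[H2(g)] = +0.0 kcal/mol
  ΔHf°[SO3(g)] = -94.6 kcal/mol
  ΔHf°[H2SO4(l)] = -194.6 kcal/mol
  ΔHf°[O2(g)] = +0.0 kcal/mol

ΔHrxn = -200.0 kcal/mol

Products: 2·(-194.6) = -389.2
Reactants: 2·(+0.0) + 1·(+0.0) + 2·(-94.6) = -189.2
ΔHrxn = (-389.2) − (-189.2) = -200.0 kcal/mol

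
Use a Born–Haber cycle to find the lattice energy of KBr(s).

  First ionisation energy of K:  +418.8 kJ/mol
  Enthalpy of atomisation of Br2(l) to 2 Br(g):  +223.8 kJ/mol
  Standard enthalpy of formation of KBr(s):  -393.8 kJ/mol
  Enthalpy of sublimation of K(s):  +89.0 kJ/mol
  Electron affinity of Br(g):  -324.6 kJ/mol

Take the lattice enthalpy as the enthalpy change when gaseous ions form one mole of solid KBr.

ΔHf° = 1·ΔHsub + 1·(ΣIE) + 1/2·D(Br2) + 1·EA + U
-393.8 = 1·(+89.0) + 1·(+418.8) + 1/2·(+223.8) + 1·(-324.6) + U
U = -393.8 − (+295.1) = -688.9 kJ/mol

U = -688.9 kJ/mol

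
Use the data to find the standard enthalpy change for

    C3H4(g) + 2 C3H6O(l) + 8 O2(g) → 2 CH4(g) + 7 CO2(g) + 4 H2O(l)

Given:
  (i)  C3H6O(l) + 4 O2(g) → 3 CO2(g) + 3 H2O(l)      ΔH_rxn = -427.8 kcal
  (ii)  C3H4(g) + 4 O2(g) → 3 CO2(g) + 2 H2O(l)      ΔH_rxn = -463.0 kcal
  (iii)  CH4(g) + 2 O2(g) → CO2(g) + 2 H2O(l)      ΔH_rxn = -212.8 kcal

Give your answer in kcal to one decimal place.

ΔH_rxn = -893.0 kcal

(i) × 2: (2)·(-427.8) = -855.6 kcal
(ii) as written: -463.0 kcal
(iii) reversed and × 2: (-2)·(-212.8) = +425.6 kcal
Combining the equations, ΔH_rxn = (2)·(-427.8) + (1)·(-463.0) + (-2)·(-212.8) = -893.0 kcal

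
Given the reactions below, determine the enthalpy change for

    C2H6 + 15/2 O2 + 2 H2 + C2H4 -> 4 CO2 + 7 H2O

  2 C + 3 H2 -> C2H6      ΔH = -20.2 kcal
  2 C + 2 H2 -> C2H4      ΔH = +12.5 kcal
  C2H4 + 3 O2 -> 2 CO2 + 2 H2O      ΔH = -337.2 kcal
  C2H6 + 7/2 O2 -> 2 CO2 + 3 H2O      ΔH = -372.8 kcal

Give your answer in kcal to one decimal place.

ΔH = -846.6 kcal

equation 1 × 2: (2)·(-20.2) = -40.4 kcal
equation 2 reversed and × 2: (-2)·(+12.5) = -25.0 kcal
equation 3 reversed: +337.2 kcal
equation 4 × 3: (3)·(-372.8) = -1118.4 kcal
Summing the manipulated equations, ΔH = (-40.4) + (-25.0) + (+337.2) + (-1118.4) = -846.6 kcal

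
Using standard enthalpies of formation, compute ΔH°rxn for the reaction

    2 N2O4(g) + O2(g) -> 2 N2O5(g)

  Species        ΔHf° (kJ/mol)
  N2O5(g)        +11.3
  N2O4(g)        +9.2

ΔH°rxn = 4.2 kJ/mol

Products: 2·(+11.3) = +22.6
Reactants: 2·(+9.2) + 1·(+0.0) = +18.4
ΔH°rxn = (+22.6) − (+18.4) = 4.2 kJ/mol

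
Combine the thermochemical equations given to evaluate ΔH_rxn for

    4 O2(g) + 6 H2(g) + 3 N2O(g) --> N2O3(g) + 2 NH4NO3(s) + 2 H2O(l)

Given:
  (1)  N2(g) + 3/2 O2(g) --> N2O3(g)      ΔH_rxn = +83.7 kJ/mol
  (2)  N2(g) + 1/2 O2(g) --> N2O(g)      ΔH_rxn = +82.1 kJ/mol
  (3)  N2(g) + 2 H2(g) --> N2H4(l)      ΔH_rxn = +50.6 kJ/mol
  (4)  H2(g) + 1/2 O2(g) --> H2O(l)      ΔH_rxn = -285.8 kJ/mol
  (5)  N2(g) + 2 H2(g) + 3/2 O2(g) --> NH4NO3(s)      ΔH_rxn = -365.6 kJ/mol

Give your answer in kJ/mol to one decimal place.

ΔH_rxn = -1465.4 kJ/mol

(1) as written (N2O3(g) already on the product side): +83.7 kJ/mol
(2) reversed and × 3 (reverse to put N2O(g) on the reactant side; ×3 to match 3 N2O(g) in the target): (-3)·(+82.1) = -246.3 kJ/mol
(3): not needed (N2H4(l) appears nowhere else).
(4) × 2 (×2 to match 2 H2O(l) in the target): (2)·(-285.8) = -571.6 kJ/mol
(5) × 2 (scale by 2 for the 2 NH4NO3(s)): (2)·(-365.6) = -731.2 kJ/mol
By Hess's law, ΔH_rxn = (+83.7) + (-246.3) + (-571.6) + (-731.2) = -1465.4 kJ/mol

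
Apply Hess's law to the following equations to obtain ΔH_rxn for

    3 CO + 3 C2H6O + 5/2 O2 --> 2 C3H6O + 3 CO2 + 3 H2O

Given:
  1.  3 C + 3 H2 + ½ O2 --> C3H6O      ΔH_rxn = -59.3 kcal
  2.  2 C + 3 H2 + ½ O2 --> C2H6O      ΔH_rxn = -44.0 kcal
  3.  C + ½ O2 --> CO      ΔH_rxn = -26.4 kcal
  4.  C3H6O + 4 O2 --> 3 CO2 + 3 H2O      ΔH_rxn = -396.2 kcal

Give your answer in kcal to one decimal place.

eq. 1 × 3: (3)·(-59.3) = -177.9 kcal
eq. 2 reversed and × 3: (-3)·(-44.0) = +132.0 kcal
eq. 3 reversed and × 3: (-3)·(-26.4) = +79.2 kcal
eq. 4 as written: -396.2 kcal
ΔH_rxn = (3)·(-59.3) + (-3)·(-44.0) + (-3)·(-26.4) + (1)·(-396.2) = -362.9 kcal

ΔH_rxn = -362.9 kcal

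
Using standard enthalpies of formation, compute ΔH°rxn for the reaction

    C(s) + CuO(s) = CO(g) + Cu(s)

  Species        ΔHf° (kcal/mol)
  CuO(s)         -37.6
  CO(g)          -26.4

ΔH°rxn = 11.2 kcal/mol

Products: 1·(-26.4) + 1·(+0.0) = -26.4
Reactants: 1·(+0.0) + 1·(-37.6) = -37.6
ΔH°rxn = (-26.4) − (-37.6) = 11.2 kcal/mol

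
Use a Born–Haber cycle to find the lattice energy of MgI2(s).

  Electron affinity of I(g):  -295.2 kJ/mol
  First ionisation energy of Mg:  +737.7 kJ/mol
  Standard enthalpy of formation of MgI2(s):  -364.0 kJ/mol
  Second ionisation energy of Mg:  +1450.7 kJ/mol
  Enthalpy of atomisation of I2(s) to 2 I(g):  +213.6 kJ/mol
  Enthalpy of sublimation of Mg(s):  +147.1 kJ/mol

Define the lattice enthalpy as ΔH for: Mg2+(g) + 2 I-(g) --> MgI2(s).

ΔHf° = 1·ΔHsub + 1·(ΣIE) + 1·D(I2) + 2·EA + U
-364.0 = 1·(+147.1) + 1·(+2188.4) + 1·(+213.6) + 2·(-295.2) + U
U = -364.0 − (+1958.7) = -2322.7 kJ/mol

U = -2322.7 kJ/mol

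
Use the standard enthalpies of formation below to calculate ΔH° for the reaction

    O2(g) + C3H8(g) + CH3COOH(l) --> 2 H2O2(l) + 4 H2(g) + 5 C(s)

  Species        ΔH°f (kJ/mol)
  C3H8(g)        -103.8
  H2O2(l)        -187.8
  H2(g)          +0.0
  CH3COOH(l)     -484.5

ΔH° = 212.7 kJ/mol

Products: 2·(-187.8) + 4·(+0.0) + 5·(+0.0) = -375.6
Reactants: 1·(+0.0) + 1·(-103.8) + 1·(-484.5) = -588.3
ΔH° = (-375.6) − (-588.3) = 212.7 kJ/mol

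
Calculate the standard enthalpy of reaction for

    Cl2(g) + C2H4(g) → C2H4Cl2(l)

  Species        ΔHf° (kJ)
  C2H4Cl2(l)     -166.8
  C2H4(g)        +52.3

Products: 1·(-166.8) = -166.8
Reactants: 1·(+0.0) + 1·(+52.3) = +52.3
ΔH_rxn = (-166.8) − (+52.3) = -219.1 kJ

ΔH_rxn = -219.1 kJ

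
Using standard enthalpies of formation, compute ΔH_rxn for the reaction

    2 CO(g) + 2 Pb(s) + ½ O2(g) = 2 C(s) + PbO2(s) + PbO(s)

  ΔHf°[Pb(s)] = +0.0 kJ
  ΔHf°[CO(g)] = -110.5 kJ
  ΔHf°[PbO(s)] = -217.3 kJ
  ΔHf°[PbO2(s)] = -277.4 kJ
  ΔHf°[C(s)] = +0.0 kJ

ΔH_rxn = -273.7 kJ

Products: 2·(+0.0) + 1·(-277.4) + 1·(-217.3) = -494.7
Reactants: 2·(-110.5) + 2·(+0.0) + 1/2·(+0.0) = -221.0
ΔH_rxn = (-494.7) − (-221.0) = -273.7 kJ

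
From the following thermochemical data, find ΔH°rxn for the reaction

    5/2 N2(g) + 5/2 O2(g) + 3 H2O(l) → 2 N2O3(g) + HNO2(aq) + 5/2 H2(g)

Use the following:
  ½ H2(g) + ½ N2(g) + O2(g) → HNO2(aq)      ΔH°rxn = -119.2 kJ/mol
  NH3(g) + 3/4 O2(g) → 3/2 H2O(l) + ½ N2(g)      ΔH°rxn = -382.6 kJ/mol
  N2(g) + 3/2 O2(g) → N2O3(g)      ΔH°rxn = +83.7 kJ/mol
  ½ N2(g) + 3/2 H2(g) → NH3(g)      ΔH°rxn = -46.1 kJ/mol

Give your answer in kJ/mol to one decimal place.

ΔH°rxn = 905.6 kJ/mol

equation 1 as written (HNO2(aq) already on the product side): -119.2 kJ/mol
equation 2 reversed and × 2 (H2O(l) must end up as a reactant; scale by 2 for the 3 H2O(l)): (-2)·(-382.6) = +765.2 kJ/mol
equation 3 × 2 (×2 to match 2 N2O3(g) in the target): (2)·(+83.7) = +167.4 kJ/mol
equation 4 reversed and × 2: (-2)·(-46.1) = +92.2 kJ/mol
By Hess's law, ΔH°rxn = (1)·(-119.2) + (-2)·(-382.6) + (2)·(+83.7) + (-2)·(-46.1) = 905.6 kJ/mol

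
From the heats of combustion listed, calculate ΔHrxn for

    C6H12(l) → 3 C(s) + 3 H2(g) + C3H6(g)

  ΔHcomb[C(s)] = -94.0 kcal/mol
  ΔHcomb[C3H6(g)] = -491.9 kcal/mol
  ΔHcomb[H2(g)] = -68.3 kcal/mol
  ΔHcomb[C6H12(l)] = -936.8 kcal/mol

ΔHrxn = 42.0 kcal/mol

With combustion enthalpies, reactants minus products:
= [1·(-936.8)] − [3·(-94.0) + 3·(-68.3) + 1·(-491.9)]
= 42.0 kcal/mol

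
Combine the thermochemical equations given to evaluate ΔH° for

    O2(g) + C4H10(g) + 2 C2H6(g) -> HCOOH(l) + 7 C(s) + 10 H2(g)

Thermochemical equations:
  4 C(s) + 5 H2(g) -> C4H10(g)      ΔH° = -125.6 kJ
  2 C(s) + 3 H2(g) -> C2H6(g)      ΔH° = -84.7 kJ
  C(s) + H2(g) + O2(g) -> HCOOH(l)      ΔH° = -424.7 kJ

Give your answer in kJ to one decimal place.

equation 1 reversed (C4H10(g) must end up as a reactant): +125.6 kJ
equation 2 reversed and × 2 (reverse to put C2H6(g) on the reactant side; scale by 2 for the 2 C2H6(g)): (-2)·(-84.7) = +169.4 kJ
equation 3 as written (HCOOH(l) already on the product side): -424.7 kJ
ΔH° = (-1)·(-125.6) + (-2)·(-84.7) + (1)·(-424.7) = -129.7 kJ

ΔH° = -129.7 kJ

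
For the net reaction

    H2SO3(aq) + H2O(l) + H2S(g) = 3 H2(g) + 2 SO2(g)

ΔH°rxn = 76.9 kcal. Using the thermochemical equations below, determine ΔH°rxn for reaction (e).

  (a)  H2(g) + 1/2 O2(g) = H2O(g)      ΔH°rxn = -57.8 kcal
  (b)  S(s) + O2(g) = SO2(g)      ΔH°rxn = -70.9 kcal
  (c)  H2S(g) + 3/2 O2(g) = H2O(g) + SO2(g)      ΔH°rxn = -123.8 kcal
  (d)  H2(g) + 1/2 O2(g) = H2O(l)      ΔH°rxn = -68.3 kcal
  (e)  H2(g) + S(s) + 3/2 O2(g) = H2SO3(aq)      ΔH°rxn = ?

ΔH°rxn = -145.5 kcal

(a) reversed: +57.8 kcal
(b) as written: -70.9 kcal
(c) as written: -123.8 kcal
(d) reversed: +68.3 kcal
(e) reversed: contributes −x
+76.9 = (+57.8) + (-70.9) + (-123.8) + (+68.3) − x
x = (+76.9 − (-68.6)) / (-1) = -145.5 kcal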